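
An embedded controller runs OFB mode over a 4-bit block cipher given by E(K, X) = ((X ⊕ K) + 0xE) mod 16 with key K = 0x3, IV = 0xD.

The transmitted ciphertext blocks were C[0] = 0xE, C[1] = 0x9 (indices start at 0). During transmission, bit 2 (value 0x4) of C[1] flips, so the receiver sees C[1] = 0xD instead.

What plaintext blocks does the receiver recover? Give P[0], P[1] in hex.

P[0] = 0x2, P[1] = 0x0

OFB decryption: S_i = E(K, S_{i−1}) with S_{−1} = IV; P_i = C_i ⊕ S_i.
Only C[1] changed, to 0xD. In OFB, a change in C_i flips the same bit in P_i only; the keystream is unaffected. Decrypting the received ciphertext:
P[0]: S = E(K, 0xD) = 0xC; 0xE ⊕ 0xC = 0x2.
P[1]: S = E(K, 0xC) = 0xD; 0xD ⊕ 0xD = 0x0.
Blocks that differ from the original plaintext: P[1].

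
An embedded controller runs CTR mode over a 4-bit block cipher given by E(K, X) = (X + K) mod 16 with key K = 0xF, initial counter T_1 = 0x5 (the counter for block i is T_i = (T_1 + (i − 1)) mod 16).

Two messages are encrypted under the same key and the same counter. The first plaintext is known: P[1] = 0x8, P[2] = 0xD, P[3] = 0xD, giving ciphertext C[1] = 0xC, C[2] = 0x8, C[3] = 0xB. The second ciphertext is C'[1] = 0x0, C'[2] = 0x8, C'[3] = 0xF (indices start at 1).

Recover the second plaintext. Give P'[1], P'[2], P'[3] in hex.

P'[1] = 0x4, P'[2] = 0xD, P'[3] = 0x9

In CTR with a reused counter, both messages share the same keystream S_i, so C_i ⊕ C'_i = P_i ⊕ P'_i and thus P'_i = P_i ⊕ C_i ⊕ C'_i.
P'[1]: 0x8 ⊕ 0xC ⊕ 0x0 = 0x4.
P'[2]: 0xD ⊕ 0x8 ⊕ 0x8 = 0xD.
P'[3]: 0xD ⊕ 0xB ⊕ 0xF = 0x9.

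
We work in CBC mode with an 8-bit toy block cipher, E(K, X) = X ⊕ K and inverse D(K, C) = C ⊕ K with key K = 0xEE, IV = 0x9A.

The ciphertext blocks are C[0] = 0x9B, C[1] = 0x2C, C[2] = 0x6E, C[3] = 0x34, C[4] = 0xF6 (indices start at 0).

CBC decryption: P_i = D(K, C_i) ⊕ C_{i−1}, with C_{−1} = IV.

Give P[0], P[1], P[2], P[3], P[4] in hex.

P[0] = 0xEF, P[1] = 0x59, P[2] = 0xAC, P[3] = 0xB4, P[4] = 0x2C

P[0]: D(K, 0x9B) = 0x75; 0x75 ⊕ 0x9A = 0xEF.
P[1]: D(K, 0x2C) = 0xC2; 0xC2 ⊕ 0x9B = 0x59.
P[2]: D(K, 0x6E) = 0x80; 0x80 ⊕ 0x2C = 0xAC.
P[3]: D(K, 0x34) = 0xDA; 0xDA ⊕ 0x6E = 0xB4.
P[4]: D(K, 0xF6) = 0x18; 0x18 ⊕ 0x34 = 0x2C.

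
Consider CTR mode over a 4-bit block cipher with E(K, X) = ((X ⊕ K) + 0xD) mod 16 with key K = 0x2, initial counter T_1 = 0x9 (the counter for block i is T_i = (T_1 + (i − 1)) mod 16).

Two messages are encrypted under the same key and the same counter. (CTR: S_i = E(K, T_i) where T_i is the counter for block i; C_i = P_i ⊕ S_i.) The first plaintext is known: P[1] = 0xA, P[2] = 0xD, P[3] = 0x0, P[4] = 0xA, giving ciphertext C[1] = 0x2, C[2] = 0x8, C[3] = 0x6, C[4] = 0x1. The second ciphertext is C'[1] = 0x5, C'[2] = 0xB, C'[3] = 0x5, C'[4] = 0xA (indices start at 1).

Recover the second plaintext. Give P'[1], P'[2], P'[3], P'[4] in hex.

P'[1] = 0xD, P'[2] = 0xE, P'[3] = 0x3, P'[4] = 0x1

In CTR with a reused counter, both messages share the same keystream S_i, so C_i ⊕ C'_i = P_i ⊕ P'_i and thus P'_i = P_i ⊕ C_i ⊕ C'_i.
P'[1]: 0xA ⊕ 0x2 ⊕ 0x5 = 0xD.
P'[2]: 0xD ⊕ 0x8 ⊕ 0xB = 0xE.
P'[3]: 0x0 ⊕ 0x6 ⊕ 0x5 = 0x3.
P'[4]: 0xA ⊕ 0x1 ⊕ 0xA = 0x1.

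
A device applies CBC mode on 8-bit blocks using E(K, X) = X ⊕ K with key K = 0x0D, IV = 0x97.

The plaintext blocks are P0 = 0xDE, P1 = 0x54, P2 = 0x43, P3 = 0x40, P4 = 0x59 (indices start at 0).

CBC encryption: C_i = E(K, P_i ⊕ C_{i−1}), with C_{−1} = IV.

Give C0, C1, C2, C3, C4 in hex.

C0: P0 ⊕ 0x97 = 0x49; E(K, 0x49) = 0x44.
C1: P1 ⊕ 0x44 = 0x10; E(K, 0x10) = 0x1D.
C2: P2 ⊕ 0x1D = 0x5E; E(K, 0x5E) = 0x53.
C3: P3 ⊕ 0x53 = 0x13; E(K, 0x13) = 0x1E.
C4: P4 ⊕ 0x1E = 0x47; E(K, 0x47) = 0x4A.

C0 = 0x44, C1 = 0x1D, C2 = 0x53, C3 = 0x1E, C4 = 0x4A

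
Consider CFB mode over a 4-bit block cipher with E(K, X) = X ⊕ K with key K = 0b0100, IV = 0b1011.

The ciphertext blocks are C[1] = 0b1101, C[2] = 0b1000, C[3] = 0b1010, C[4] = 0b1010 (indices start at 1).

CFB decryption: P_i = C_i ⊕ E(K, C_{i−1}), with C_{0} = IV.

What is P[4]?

P[4]: E(K, 0b1010) = 0b1110; 0b1010 ⊕ 0b1110 = 0b0100.

P[4] = 0b0100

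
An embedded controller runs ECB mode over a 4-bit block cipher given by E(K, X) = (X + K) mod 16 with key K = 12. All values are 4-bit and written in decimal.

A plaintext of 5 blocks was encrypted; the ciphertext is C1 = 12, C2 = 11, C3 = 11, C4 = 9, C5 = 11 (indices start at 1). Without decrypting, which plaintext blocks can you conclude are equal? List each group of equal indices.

ECB encrypts each block independently with the same key, so equal ciphertext blocks imply equal plaintext blocks.
C2 = C3 = C5 = 11, so P2 = P3 = P5.

P2 = P3 = P5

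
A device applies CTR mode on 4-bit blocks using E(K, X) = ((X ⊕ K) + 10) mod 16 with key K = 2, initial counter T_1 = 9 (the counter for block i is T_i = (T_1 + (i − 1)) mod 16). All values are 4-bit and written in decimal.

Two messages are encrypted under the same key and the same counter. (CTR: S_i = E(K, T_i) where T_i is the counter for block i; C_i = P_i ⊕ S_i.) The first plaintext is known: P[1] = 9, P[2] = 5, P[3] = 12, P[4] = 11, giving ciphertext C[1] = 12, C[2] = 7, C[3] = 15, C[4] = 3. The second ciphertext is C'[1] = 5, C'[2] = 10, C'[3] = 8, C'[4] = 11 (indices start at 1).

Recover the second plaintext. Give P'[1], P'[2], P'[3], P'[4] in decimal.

In CTR with a reused counter, both messages share the same keystream S_i, so C_i ⊕ C'_i = P_i ⊕ P'_i and thus P'_i = P_i ⊕ C_i ⊕ C'_i.
P'[1]: 9 ⊕ 12 ⊕ 5 = 0.
P'[2]: 5 ⊕ 7 ⊕ 10 = 8.
P'[3]: 12 ⊕ 15 ⊕ 8 = 11.
P'[4]: 11 ⊕ 3 ⊕ 11 = 3.

P'[1] = 0, P'[2] = 8, P'[3] = 11, P'[4] = 3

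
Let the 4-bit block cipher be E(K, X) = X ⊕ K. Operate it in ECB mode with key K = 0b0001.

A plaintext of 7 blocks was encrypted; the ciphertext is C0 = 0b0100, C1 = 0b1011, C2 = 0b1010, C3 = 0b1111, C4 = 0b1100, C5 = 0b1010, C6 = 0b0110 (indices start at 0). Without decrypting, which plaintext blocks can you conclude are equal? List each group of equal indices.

ECB encrypts each block independently with the same key, so equal ciphertext blocks imply equal plaintext blocks.
C2 = C5 = 0b1010, so P2 = P5.

P2 = P5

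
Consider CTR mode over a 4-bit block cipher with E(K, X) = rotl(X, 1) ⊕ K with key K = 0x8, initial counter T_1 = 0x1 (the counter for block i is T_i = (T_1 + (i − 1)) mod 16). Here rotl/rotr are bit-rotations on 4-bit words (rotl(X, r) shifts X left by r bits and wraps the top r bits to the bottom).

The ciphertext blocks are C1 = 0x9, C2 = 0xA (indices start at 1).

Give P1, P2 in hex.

CTR decryption: S_i = E(K, T_i) where T_i is the counter for block i; P_i = C_i ⊕ S_i.
P1: T = 0x1, S = E(K, T) = 0xA; 0x9 ⊕ 0xA = 0x3.
P2: T = 0x2, S = E(K, T) = 0xC; 0xA ⊕ 0xC = 0x6.

P1 = 0x3, P2 = 0x6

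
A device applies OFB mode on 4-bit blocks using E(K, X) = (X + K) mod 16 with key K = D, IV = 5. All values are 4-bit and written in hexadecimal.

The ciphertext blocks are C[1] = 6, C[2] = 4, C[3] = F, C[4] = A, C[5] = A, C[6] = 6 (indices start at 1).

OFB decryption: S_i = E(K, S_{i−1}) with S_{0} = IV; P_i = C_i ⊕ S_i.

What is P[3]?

P[3] = 3

P[1]: S = E(K, 5) = 2; 6 ⊕ 2 = 4.
P[2]: S = E(K, 2) = F; 4 ⊕ F = B.
P[3]: S = E(K, F) = C; F ⊕ C = 3.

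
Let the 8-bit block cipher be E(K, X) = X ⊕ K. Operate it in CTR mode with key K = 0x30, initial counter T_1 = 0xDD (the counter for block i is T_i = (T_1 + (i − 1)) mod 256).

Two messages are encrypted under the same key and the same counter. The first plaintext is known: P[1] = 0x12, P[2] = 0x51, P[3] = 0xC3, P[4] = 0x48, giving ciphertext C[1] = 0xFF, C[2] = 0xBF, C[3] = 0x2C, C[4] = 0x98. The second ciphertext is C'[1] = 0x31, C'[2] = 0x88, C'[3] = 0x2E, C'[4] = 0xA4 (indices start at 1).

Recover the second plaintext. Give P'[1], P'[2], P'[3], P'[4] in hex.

P'[1] = 0xDC, P'[2] = 0x66, P'[3] = 0xC1, P'[4] = 0x74

In CTR with a reused counter, both messages share the same keystream S_i, so C_i ⊕ C'_i = P_i ⊕ P'_i and thus P'_i = P_i ⊕ C_i ⊕ C'_i.
P'[1]: 0x12 ⊕ 0xFF ⊕ 0x31 = 0xDC.
P'[2]: 0x51 ⊕ 0xBF ⊕ 0x88 = 0x66.
P'[3]: 0xC3 ⊕ 0x2C ⊕ 0x2E = 0xC1.
P'[4]: 0x48 ⊕ 0x98 ⊕ 0xA4 = 0x74.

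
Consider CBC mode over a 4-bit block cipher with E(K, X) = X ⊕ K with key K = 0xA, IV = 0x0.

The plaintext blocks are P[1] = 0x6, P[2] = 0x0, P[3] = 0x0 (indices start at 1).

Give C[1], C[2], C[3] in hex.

C[1] = 0xC, C[2] = 0x6, C[3] = 0xC

CBC encryption: C_i = E(K, P_i ⊕ C_{i−1}), with C_{0} = IV.
C[1]: P[1] ⊕ 0x0 = 0x6; E(K, 0x6) = 0xC.
C[2]: P[2] ⊕ 0xC = 0xC; E(K, 0xC) = 0x6.
C[3]: P[3] ⊕ 0x6 = 0x6; E(K, 0x6) = 0xC.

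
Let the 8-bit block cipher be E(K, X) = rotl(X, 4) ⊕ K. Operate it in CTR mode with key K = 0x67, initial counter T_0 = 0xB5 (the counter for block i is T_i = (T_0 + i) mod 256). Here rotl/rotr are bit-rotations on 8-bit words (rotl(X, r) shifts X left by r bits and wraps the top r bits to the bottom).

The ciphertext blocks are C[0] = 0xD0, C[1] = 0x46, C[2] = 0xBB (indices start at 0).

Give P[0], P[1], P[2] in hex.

CTR decryption: S_i = E(K, T_i) where T_i is the counter for block i; P_i = C_i ⊕ S_i.
P[0]: T = 0xB5, S = E(K, T) = 0x3C; 0xD0 ⊕ 0x3C = 0xEC.
P[1]: T = 0xB6, S = E(K, T) = 0x0C; 0x46 ⊕ 0x0C = 0x4A.
P[2]: T = 0xB7, S = E(K, T) = 0x1C; 0xBB ⊕ 0x1C = 0xA7.

P[0] = 0xEC, P[1] = 0x4A, P[2] = 0xA7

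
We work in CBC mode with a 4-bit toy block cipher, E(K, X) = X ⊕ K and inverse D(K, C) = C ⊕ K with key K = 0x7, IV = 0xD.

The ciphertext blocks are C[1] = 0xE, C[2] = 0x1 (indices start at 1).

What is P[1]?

CBC decryption: P_i = D(K, C_i) ⊕ C_{i−1}, with C_{0} = IV.
P[1]: D(K, 0xE) = 0x9; 0x9 ⊕ 0xD = 0x4.

P[1] = 0x4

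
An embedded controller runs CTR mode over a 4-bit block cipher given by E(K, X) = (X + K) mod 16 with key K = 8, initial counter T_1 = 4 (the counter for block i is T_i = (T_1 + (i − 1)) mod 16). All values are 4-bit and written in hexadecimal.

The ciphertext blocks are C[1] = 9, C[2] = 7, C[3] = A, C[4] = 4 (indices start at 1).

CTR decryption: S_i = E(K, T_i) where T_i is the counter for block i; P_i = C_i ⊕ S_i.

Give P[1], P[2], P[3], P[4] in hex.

P[1] = 5, P[2] = A, P[3] = 4, P[4] = B

P[1]: T = 4, S = E(K, T) = C; 9 ⊕ C = 5.
P[2]: T = 5, S = E(K, T) = D; 7 ⊕ D = A.
P[3]: T = 6, S = E(K, T) = E; A ⊕ E = 4.
P[4]: T = 7, S = E(K, T) = F; 4 ⊕ F = B.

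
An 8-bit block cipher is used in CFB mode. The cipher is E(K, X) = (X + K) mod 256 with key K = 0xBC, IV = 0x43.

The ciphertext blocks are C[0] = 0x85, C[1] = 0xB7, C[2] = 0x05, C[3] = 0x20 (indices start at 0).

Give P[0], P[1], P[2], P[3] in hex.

P[0] = 0x7A, P[1] = 0xF6, P[2] = 0x76, P[3] = 0xE1

CFB decryption: P_i = C_i ⊕ E(K, C_{i−1}), with C_{−1} = IV.
P[0]: E(K, 0x43) = 0xFF; 0x85 ⊕ 0xFF = 0x7A.
P[1]: E(K, 0x85) = 0x41; 0xB7 ⊕ 0x41 = 0xF6.
P[2]: E(K, 0xB7) = 0x73; 0x05 ⊕ 0x73 = 0x76.
P[3]: E(K, 0x05) = 0xC1; 0x20 ⊕ 0xC1 = 0xE1.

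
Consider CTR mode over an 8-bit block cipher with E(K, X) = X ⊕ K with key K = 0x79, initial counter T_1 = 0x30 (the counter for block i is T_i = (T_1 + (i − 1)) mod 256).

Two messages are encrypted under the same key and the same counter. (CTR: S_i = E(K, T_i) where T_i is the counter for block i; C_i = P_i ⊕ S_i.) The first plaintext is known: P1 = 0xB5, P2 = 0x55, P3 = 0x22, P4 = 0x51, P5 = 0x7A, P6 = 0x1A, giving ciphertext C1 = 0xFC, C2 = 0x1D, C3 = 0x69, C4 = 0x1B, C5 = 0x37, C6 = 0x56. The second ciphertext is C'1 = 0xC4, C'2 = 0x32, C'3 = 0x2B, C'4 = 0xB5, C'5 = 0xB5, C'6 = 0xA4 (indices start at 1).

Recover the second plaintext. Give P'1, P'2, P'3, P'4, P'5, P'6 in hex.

P'1 = 0x8D, P'2 = 0x7A, P'3 = 0x60, P'4 = 0xFF, P'5 = 0xF8, P'6 = 0xE8

In CTR with a reused counter, both messages share the same keystream S_i, so C_i ⊕ C'_i = P_i ⊕ P'_i and thus P'_i = P_i ⊕ C_i ⊕ C'_i.
P'1: 0xB5 ⊕ 0xFC ⊕ 0xC4 = 0x8D.
P'2: 0x55 ⊕ 0x1D ⊕ 0x32 = 0x7A.
P'3: 0x22 ⊕ 0x69 ⊕ 0x2B = 0x60.
P'4: 0x51 ⊕ 0x1B ⊕ 0xB5 = 0xFF.
P'5: 0x7A ⊕ 0x37 ⊕ 0xB5 = 0xF8.
P'6: 0x1A ⊕ 0x56 ⊕ 0xA4 = 0xE8.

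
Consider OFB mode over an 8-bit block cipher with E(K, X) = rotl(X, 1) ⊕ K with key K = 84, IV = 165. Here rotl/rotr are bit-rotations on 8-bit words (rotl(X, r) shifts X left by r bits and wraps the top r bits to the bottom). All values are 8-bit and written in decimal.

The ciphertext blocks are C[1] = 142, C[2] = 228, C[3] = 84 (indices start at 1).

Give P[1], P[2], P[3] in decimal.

P[1] = 145, P[2] = 142, P[3] = 212

OFB decryption: S_i = E(K, S_{i−1}) with S_{0} = IV; P_i = C_i ⊕ S_i.
P[1]: S = E(K, 165) = 31; 142 ⊕ 31 = 145.
P[2]: S = E(K, 31) = 106; 228 ⊕ 106 = 142.
P[3]: S = E(K, 106) = 128; 84 ⊕ 128 = 212.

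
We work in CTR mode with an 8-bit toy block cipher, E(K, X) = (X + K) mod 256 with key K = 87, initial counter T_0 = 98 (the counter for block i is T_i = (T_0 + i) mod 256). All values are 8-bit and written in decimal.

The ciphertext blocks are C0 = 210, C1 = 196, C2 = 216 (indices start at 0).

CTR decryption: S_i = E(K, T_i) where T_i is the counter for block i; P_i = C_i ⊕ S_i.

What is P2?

P2 = 99

P2: T = 100, S = E(K, T) = 187; 216 ⊕ 187 = 99.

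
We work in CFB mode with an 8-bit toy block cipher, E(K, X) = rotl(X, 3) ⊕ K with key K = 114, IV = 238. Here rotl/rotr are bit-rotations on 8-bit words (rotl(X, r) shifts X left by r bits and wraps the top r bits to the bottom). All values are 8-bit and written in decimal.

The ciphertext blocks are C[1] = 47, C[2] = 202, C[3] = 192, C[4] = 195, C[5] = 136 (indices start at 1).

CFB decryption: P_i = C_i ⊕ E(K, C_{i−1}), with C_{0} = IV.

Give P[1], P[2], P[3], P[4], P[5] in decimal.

P[1] = 42, P[2] = 193, P[3] = 228, P[4] = 183, P[5] = 228

P[1]: E(K, 238) = 5; 47 ⊕ 5 = 42.
P[2]: E(K, 47) = 11; 202 ⊕ 11 = 193.
P[3]: E(K, 202) = 36; 192 ⊕ 36 = 228.
P[4]: E(K, 192) = 116; 195 ⊕ 116 = 183.
P[5]: E(K, 195) = 108; 136 ⊕ 108 = 228.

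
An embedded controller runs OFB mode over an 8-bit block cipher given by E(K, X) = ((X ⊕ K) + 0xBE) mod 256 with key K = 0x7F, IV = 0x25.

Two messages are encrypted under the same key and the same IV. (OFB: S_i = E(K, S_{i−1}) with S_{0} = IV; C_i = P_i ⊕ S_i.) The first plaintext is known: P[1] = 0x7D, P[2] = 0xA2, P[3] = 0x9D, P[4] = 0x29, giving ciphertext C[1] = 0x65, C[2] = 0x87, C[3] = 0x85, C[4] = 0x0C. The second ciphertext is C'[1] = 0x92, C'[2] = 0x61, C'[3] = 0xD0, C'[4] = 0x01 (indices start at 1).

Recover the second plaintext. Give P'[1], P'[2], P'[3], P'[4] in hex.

P'[1] = 0x8A, P'[2] = 0x44, P'[3] = 0xC8, P'[4] = 0x24

In OFB with a reused IV, both messages share the same keystream S_i, so C_i ⊕ C'_i = P_i ⊕ P'_i and thus P'_i = P_i ⊕ C_i ⊕ C'_i.
P'[1]: 0x7D ⊕ 0x65 ⊕ 0x92 = 0x8A.
P'[2]: 0xA2 ⊕ 0x87 ⊕ 0x61 = 0x44.
P'[3]: 0x9D ⊕ 0x85 ⊕ 0xD0 = 0xC8.
P'[4]: 0x29 ⊕ 0x0C ⊕ 0x01 = 0x24.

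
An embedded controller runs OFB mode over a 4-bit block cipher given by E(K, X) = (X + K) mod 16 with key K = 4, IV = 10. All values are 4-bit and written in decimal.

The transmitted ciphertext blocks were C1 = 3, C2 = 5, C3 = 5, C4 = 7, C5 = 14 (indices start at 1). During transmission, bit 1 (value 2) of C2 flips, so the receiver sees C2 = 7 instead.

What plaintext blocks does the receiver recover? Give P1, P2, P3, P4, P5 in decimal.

OFB decryption: S_i = E(K, S_{i−1}) with S_{0} = IV; P_i = C_i ⊕ S_i.
Only C2 changed, to 7. In OFB, a change in C_i flips the same bit in P_i only; the keystream is unaffected. Decrypting the received ciphertext:
P1: S = E(K, 10) = 14; 3 ⊕ 14 = 13.
P2: S = E(K, 14) = 2; 7 ⊕ 2 = 5.
P3: S = E(K, 2) = 6; 5 ⊕ 6 = 3.
P4: S = E(K, 6) = 10; 7 ⊕ 10 = 13.
P5: S = E(K, 10) = 14; 14 ⊕ 14 = 0.
Blocks that differ from the original plaintext: P2.

P1 = 13, P2 = 5, P3 = 3, P4 = 13, P5 = 0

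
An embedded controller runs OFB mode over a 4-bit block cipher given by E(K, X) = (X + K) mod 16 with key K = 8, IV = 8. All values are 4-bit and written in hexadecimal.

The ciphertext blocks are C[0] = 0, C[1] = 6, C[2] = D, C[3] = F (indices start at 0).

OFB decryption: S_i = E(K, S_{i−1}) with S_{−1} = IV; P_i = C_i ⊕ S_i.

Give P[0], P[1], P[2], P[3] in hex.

P[0] = 0, P[1] = E, P[2] = D, P[3] = 7

P[0]: S = E(K, 8) = 0; 0 ⊕ 0 = 0.
P[1]: S = E(K, 0) = 8; 6 ⊕ 8 = E.
P[2]: S = E(K, 8) = 0; D ⊕ 0 = D.
P[3]: S = E(K, 0) = 8; F ⊕ 8 = 7.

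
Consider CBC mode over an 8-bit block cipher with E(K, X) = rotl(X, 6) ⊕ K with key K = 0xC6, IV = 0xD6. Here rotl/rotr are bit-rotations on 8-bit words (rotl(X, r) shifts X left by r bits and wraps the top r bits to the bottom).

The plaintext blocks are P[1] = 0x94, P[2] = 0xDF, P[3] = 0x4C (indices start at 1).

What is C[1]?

C[1] = 0x56

CBC encryption: C_i = E(K, P_i ⊕ C_{i−1}), with C_{0} = IV.
C[1]: P[1] ⊕ 0xD6 = 0x42; E(K, 0x42) = 0x56.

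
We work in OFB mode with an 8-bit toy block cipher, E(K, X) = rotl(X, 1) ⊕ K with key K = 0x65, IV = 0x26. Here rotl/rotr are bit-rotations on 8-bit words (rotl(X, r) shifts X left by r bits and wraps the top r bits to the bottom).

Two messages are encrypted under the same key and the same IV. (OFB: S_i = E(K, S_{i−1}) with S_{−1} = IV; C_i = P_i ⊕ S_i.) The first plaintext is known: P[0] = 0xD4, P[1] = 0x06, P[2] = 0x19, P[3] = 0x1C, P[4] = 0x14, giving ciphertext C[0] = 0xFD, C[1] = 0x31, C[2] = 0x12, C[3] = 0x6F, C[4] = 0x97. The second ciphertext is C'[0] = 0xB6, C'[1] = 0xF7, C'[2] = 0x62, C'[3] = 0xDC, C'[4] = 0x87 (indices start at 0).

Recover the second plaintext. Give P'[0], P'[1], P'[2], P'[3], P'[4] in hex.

P'[0] = 0x9F, P'[1] = 0xC0, P'[2] = 0x69, P'[3] = 0xAF, P'[4] = 0x04

In OFB with a reused IV, both messages share the same keystream S_i, so C_i ⊕ C'_i = P_i ⊕ P'_i and thus P'_i = P_i ⊕ C_i ⊕ C'_i.
P'[0]: 0xD4 ⊕ 0xFD ⊕ 0xB6 = 0x9F.
P'[1]: 0x06 ⊕ 0x31 ⊕ 0xF7 = 0xC0.
P'[2]: 0x19 ⊕ 0x12 ⊕ 0x62 = 0x69.
P'[3]: 0x1C ⊕ 0x6F ⊕ 0xDC = 0xAF.
P'[4]: 0x14 ⊕ 0x97 ⊕ 0x87 = 0x04.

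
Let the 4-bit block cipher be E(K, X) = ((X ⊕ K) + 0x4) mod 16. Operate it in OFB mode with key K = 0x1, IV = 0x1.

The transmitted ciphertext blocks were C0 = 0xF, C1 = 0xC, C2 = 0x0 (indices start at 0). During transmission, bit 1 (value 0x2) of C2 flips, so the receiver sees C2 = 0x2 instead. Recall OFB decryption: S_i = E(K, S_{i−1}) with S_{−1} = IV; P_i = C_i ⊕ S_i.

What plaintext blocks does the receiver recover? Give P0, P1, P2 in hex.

P0 = 0xB, P1 = 0x5, P2 = 0xE

Only C2 changed, to 0x2. In OFB, a change in C_i flips the same bit in P_i only; the keystream is unaffected. Decrypting the received ciphertext:
P0: S = E(K, 0x1) = 0x4; 0xF ⊕ 0x4 = 0xB.
P1: S = E(K, 0x4) = 0x9; 0xC ⊕ 0x9 = 0x5.
P2: S = E(K, 0x9) = 0xC; 0x2 ⊕ 0xC = 0xE.
Blocks that differ from the original plaintext: P2.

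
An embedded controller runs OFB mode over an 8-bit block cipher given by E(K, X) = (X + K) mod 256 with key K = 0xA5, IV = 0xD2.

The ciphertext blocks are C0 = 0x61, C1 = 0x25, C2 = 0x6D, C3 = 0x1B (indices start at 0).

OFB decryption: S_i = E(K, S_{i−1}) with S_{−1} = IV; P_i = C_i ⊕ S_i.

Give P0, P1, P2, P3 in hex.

P0 = 0x16, P1 = 0x39, P2 = 0xAC, P3 = 0x7D

P0: S = E(K, 0xD2) = 0x77; 0x61 ⊕ 0x77 = 0x16.
P1: S = E(K, 0x77) = 0x1C; 0x25 ⊕ 0x1C = 0x39.
P2: S = E(K, 0x1C) = 0xC1; 0x6D ⊕ 0xC1 = 0xAC.
P3: S = E(K, 0xC1) = 0x66; 0x1B ⊕ 0x66 = 0x7D.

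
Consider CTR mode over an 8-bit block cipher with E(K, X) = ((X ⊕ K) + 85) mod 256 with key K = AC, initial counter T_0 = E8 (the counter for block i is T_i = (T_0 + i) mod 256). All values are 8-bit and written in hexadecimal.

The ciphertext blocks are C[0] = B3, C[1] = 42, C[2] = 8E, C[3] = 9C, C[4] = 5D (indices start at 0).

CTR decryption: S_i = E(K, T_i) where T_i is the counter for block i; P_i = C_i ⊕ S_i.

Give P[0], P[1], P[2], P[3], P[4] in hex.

P[0] = 7A, P[1] = 88, P[2] = 45, P[3] = 50, P[4] = 98

P[0]: T = E8, S = E(K, T) = C9; B3 ⊕ C9 = 7A.
P[1]: T = E9, S = E(K, T) = CA; 42 ⊕ CA = 88.
P[2]: T = EA, S = E(K, T) = CB; 8E ⊕ CB = 45.
P[3]: T = EB, S = E(K, T) = CC; 9C ⊕ CC = 50.
P[4]: T = EC, S = E(K, T) = C5; 5D ⊕ C5 = 98.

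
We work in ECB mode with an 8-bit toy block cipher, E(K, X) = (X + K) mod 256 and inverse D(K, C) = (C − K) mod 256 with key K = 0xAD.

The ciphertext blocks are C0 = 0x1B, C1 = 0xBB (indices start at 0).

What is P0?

P0 = 0x6E

ECB decryption: P_i = D(K, C_i).
P0: D(K, 0x1B) = 0x6E.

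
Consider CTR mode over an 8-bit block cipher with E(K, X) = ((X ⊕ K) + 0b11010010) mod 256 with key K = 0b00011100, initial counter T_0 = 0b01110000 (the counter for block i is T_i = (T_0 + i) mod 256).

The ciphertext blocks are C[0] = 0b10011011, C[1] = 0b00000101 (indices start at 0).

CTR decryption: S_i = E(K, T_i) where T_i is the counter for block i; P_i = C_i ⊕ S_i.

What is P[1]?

P[1]: T = 0b01110001, S = E(K, T) = 0b00111111; 0b00000101 ⊕ 0b00111111 = 0b00111010.

P[1] = 0b00111010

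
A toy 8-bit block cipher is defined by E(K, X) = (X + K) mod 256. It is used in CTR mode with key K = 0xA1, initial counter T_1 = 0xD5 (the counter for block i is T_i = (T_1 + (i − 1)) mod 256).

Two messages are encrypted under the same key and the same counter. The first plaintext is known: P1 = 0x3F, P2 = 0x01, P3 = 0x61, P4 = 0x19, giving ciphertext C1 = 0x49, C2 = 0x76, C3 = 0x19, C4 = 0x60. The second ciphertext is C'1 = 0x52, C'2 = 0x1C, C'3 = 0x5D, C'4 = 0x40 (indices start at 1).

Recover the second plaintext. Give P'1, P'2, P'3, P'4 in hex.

P'1 = 0x24, P'2 = 0x6B, P'3 = 0x25, P'4 = 0x39

In CTR with a reused counter, both messages share the same keystream S_i, so C_i ⊕ C'_i = P_i ⊕ P'_i and thus P'_i = P_i ⊕ C_i ⊕ C'_i.
P'1: 0x3F ⊕ 0x49 ⊕ 0x52 = 0x24.
P'2: 0x01 ⊕ 0x76 ⊕ 0x1C = 0x6B.
P'3: 0x61 ⊕ 0x19 ⊕ 0x5D = 0x25.
P'4: 0x19 ⊕ 0x60 ⊕ 0x40 = 0x39.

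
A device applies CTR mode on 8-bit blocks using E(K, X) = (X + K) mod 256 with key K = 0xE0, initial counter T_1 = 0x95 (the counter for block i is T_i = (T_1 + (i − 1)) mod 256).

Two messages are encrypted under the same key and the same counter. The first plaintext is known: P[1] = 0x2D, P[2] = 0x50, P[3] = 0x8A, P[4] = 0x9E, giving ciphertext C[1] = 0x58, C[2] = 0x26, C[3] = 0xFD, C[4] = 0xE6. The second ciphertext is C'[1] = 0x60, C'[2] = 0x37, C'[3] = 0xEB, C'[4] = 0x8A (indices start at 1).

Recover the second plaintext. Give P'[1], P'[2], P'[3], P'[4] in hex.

In CTR with a reused counter, both messages share the same keystream S_i, so C_i ⊕ C'_i = P_i ⊕ P'_i and thus P'_i = P_i ⊕ C_i ⊕ C'_i.
P'[1]: 0x2D ⊕ 0x58 ⊕ 0x60 = 0x15.
P'[2]: 0x50 ⊕ 0x26 ⊕ 0x37 = 0x41.
P'[3]: 0x8A ⊕ 0xFD ⊕ 0xEB = 0x9C.
P'[4]: 0x9E ⊕ 0xE6 ⊕ 0x8A = 0xF2.

P'[1] = 0x15, P'[2] = 0x41, P'[3] = 0x9C, P'[4] = 0xF2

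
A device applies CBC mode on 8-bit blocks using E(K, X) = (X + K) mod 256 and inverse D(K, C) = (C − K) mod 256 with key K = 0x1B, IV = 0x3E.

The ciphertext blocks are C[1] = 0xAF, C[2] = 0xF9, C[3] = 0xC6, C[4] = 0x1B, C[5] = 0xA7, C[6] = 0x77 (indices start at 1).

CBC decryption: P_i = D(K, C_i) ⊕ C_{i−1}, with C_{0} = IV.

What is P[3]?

P[3] = 0x52

P[3]: D(K, 0xC6) = 0xAB; 0xAB ⊕ 0xF9 = 0x52.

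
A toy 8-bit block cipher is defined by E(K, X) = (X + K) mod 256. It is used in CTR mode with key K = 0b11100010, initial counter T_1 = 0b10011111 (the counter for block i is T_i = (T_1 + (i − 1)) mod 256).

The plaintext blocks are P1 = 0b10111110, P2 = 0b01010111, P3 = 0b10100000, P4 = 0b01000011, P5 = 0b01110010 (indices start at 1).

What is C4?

C4 = 0b11000111

CTR encryption: S_i = E(K, T_i) where T_i is the counter for block i; C_i = P_i ⊕ S_i.
C1: T = 0b10011111, S = E(K, T) = 0b10000001; 0b10111110 ⊕ 0b10000001 = 0b00111111.
C2: T = 0b10100000, S = E(K, T) = 0b10000010; 0b01010111 ⊕ 0b10000010 = 0b11010101.
C3: T = 0b10100001, S = E(K, T) = 0b10000011; 0b10100000 ⊕ 0b10000011 = 0b00100011.
C4: T = 0b10100010, S = E(K, T) = 0b10000100; 0b01000011 ⊕ 0b10000100 = 0b11000111.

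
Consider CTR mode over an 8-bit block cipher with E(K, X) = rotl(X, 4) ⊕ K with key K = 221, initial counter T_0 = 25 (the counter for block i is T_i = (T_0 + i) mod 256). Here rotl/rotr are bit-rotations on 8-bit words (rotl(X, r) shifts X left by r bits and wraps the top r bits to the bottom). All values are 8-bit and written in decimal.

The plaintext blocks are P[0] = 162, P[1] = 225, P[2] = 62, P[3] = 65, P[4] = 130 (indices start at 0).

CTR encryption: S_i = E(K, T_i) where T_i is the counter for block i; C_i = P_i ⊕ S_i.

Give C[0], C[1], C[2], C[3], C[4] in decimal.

C[0]: T = 25, S = E(K, T) = 76; 162 ⊕ 76 = 238.
C[1]: T = 26, S = E(K, T) = 124; 225 ⊕ 124 = 157.
C[2]: T = 27, S = E(K, T) = 108; 62 ⊕ 108 = 82.
C[3]: T = 28, S = E(K, T) = 28; 65 ⊕ 28 = 93.
C[4]: T = 29, S = E(K, T) = 12; 130 ⊕ 12 = 142.

C[0] = 238, C[1] = 157, C[2] = 82, C[3] = 93, C[4] = 142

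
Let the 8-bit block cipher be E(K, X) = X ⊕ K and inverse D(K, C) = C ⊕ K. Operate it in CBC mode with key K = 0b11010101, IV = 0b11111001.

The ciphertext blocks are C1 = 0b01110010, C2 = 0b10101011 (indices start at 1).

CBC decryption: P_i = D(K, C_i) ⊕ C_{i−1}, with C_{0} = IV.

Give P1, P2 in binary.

P1 = 0b01011110, P2 = 0b00001100

P1: D(K, 0b01110010) = 0b10100111; 0b10100111 ⊕ 0b11111001 = 0b01011110.
P2: D(K, 0b10101011) = 0b01111110; 0b01111110 ⊕ 0b01110010 = 0b00001100.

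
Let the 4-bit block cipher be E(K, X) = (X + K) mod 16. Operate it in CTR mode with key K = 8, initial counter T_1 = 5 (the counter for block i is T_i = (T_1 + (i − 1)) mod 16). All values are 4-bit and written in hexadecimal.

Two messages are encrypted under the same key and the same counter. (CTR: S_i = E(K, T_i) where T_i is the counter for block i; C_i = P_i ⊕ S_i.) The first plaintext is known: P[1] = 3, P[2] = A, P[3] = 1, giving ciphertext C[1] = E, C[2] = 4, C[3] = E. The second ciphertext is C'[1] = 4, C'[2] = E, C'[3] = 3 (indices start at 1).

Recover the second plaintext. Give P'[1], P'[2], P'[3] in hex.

P'[1] = 9, P'[2] = 0, P'[3] = C

In CTR with a reused counter, both messages share the same keystream S_i, so C_i ⊕ C'_i = P_i ⊕ P'_i and thus P'_i = P_i ⊕ C_i ⊕ C'_i.
P'[1]: 3 ⊕ E ⊕ 4 = 9.
P'[2]: A ⊕ 4 ⊕ E = 0.
P'[3]: 1 ⊕ E ⊕ 3 = C.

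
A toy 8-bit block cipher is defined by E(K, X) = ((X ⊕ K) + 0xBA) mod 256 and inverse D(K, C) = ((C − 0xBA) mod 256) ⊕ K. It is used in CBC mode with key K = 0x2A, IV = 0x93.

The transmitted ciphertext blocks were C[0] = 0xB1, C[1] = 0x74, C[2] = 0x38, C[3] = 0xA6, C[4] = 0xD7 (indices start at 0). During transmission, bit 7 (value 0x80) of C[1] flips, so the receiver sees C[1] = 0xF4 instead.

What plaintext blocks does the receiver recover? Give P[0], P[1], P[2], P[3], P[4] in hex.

P[0] = 0x4E, P[1] = 0xA1, P[2] = 0xA0, P[3] = 0xFE, P[4] = 0x91

CBC decryption: P_i = D(K, C_i) ⊕ C_{i−1}, with C_{−1} = IV.
Only C[1] changed, to 0xF4. In CBC, a change in C_i garbles P_i and flips the same bit in P_{i+1}. Decrypting the received ciphertext:
P[0]: D(K, 0xB1) = 0xDD; 0xDD ⊕ 0x93 = 0x4E.
P[1]: D(K, 0xF4) = 0x10; 0x10 ⊕ 0xB1 = 0xA1.
P[2]: D(K, 0x38) = 0x54; 0x54 ⊕ 0xF4 = 0xA0.
P[3]: D(K, 0xA6) = 0xC6; 0xC6 ⊕ 0x38 = 0xFE.
P[4]: D(K, 0xD7) = 0x37; 0x37 ⊕ 0xA6 = 0x91.
Blocks that differ from the original plaintext: P[1], P[2].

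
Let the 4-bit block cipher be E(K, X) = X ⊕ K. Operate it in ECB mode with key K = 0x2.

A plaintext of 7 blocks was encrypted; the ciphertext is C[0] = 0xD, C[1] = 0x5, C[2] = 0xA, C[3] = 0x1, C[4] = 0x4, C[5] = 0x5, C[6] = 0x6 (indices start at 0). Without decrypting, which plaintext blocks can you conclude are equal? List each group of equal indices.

ECB encrypts each block independently with the same key, so equal ciphertext blocks imply equal plaintext blocks.
C[1] = C[5] = 0x5, so P[1] = P[5].

P[1] = P[5]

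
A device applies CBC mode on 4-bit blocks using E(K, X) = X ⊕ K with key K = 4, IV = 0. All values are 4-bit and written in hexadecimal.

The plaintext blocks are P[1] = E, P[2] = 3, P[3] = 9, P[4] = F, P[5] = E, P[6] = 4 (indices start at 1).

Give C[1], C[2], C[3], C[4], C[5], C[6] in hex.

CBC encryption: C_i = E(K, P_i ⊕ C_{i−1}), with C_{0} = IV.
C[1]: P[1] ⊕ 0 = E; E(K, E) = A.
C[2]: P[2] ⊕ A = 9; E(K, 9) = D.
C[3]: P[3] ⊕ D = 4; E(K, 4) = 0.
C[4]: P[4] ⊕ 0 = F; E(K, F) = B.
C[5]: P[5] ⊕ B = 5; E(K, 5) = 1.
C[6]: P[6] ⊕ 1 = 5; E(K, 5) = 1.

C[1] = A, C[2] = D, C[3] = 0, C[4] = B, C[5] = 1, C[6] = 1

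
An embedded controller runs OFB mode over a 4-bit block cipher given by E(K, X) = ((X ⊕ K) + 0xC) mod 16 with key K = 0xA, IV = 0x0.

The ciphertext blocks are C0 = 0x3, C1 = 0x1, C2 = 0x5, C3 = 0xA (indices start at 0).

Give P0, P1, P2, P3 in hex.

OFB decryption: S_i = E(K, S_{i−1}) with S_{−1} = IV; P_i = C_i ⊕ S_i.
P0: S = E(K, 0x0) = 0x6; 0x3 ⊕ 0x6 = 0x5.
P1: S = E(K, 0x6) = 0x8; 0x1 ⊕ 0x8 = 0x9.
P2: S = E(K, 0x8) = 0xE; 0x5 ⊕ 0xE = 0xB.
P3: S = E(K, 0xE) = 0x0; 0xA ⊕ 0x0 = 0xA.

P0 = 0x5, P1 = 0x9, P2 = 0xB, P3 = 0xA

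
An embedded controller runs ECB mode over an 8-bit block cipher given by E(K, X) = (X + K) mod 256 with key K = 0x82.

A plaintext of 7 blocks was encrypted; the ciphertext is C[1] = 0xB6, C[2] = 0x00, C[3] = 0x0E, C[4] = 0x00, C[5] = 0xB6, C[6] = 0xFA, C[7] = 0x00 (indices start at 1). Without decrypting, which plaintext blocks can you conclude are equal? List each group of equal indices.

P[1] = P[5]; P[2] = P[4] = P[7]

ECB encrypts each block independently with the same key, so equal ciphertext blocks imply equal plaintext blocks.
C[1] = C[5] = 0xB6, so P[1] = P[5].
C[2] = C[4] = C[7] = 0x00, so P[2] = P[4] = P[7].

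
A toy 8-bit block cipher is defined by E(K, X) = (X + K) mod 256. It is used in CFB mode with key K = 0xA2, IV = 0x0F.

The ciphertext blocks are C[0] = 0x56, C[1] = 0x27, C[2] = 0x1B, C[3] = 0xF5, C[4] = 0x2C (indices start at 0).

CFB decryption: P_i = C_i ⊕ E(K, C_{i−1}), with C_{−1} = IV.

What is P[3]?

P[3]: E(K, 0x1B) = 0xBD; 0xF5 ⊕ 0xBD = 0x48.

P[3] = 0x48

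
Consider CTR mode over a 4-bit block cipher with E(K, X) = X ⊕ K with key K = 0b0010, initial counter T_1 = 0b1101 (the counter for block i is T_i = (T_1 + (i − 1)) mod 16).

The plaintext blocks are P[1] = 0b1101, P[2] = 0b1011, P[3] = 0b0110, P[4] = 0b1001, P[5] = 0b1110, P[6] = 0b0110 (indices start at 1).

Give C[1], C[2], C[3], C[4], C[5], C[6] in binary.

CTR encryption: S_i = E(K, T_i) where T_i is the counter for block i; C_i = P_i ⊕ S_i.
C[1]: T = 0b1101, S = E(K, T) = 0b1111; 0b1101 ⊕ 0b1111 = 0b0010.
C[2]: T = 0b1110, S = E(K, T) = 0b1100; 0b1011 ⊕ 0b1100 = 0b0111.
C[3]: T = 0b1111, S = E(K, T) = 0b1101; 0b0110 ⊕ 0b1101 = 0b1011.
C[4]: T = 0b0000, S = E(K, T) = 0b0010; 0b1001 ⊕ 0b0010 = 0b1011.
C[5]: T = 0b0001, S = E(K, T) = 0b0011; 0b1110 ⊕ 0b0011 = 0b1101.
C[6]: T = 0b0010, S = E(K, T) = 0b0000; 0b0110 ⊕ 0b0000 = 0b0110.

C[1] = 0b0010, C[2] = 0b0111, C[3] = 0b1011, C[4] = 0b1011, C[5] = 0b1101, C[6] = 0b0110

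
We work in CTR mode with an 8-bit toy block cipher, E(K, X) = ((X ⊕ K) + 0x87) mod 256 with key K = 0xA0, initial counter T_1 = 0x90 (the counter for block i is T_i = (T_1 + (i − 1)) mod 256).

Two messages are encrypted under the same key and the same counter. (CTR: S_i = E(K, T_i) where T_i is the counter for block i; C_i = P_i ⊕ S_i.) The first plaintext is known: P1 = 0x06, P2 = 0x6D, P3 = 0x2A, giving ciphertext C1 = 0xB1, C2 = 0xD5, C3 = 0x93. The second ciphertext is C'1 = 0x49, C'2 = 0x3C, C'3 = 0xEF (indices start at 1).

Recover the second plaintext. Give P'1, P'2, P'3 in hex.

In CTR with a reused counter, both messages share the same keystream S_i, so C_i ⊕ C'_i = P_i ⊕ P'_i and thus P'_i = P_i ⊕ C_i ⊕ C'_i.
P'1: 0x06 ⊕ 0xB1 ⊕ 0x49 = 0xFE.
P'2: 0x6D ⊕ 0xD5 ⊕ 0x3C = 0x84.
P'3: 0x2A ⊕ 0x93 ⊕ 0xEF = 0x56.

P'1 = 0xFE, P'2 = 0x84, P'3 = 0x56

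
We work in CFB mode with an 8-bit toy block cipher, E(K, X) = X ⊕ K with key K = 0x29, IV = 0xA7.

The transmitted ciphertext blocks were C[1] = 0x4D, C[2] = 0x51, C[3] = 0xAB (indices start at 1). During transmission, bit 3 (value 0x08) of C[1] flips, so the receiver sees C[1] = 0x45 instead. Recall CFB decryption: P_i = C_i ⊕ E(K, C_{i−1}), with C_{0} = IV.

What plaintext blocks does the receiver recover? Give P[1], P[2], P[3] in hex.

P[1] = 0xCB, P[2] = 0x3D, P[3] = 0xD3

Only C[1] changed, to 0x45. In CFB, a change in C_i flips the same bit in P_i and garbles P_{i+1}. Decrypting the received ciphertext:
P[1]: E(K, 0xA7) = 0x8E; 0x45 ⊕ 0x8E = 0xCB.
P[2]: E(K, 0x45) = 0x6C; 0x51 ⊕ 0x6C = 0x3D.
P[3]: E(K, 0x51) = 0x78; 0xAB ⊕ 0x78 = 0xD3.
Blocks that differ from the original plaintext: P[1], P[2].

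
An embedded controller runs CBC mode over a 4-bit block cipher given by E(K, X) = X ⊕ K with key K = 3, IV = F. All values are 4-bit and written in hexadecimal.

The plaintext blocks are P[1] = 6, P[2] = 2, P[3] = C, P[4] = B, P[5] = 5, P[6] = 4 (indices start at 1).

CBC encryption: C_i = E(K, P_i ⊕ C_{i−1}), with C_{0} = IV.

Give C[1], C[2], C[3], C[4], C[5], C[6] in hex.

C[1] = A, C[2] = B, C[3] = 4, C[4] = C, C[5] = A, C[6] = D

C[1]: P[1] ⊕ F = 9; E(K, 9) = A.
C[2]: P[2] ⊕ A = 8; E(K, 8) = B.
C[3]: P[3] ⊕ B = 7; E(K, 7) = 4.
C[4]: P[4] ⊕ 4 = F; E(K, F) = C.
C[5]: P[5] ⊕ C = 9; E(K, 9) = A.
C[6]: P[6] ⊕ A = E; E(K, E) = D.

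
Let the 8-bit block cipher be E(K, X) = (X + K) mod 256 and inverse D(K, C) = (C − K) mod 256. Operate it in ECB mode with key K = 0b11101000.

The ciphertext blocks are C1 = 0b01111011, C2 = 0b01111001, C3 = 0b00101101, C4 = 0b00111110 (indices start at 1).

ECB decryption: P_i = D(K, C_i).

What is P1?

P1 = 0b10010011

P1: D(K, 0b01111011) = 0b10010011.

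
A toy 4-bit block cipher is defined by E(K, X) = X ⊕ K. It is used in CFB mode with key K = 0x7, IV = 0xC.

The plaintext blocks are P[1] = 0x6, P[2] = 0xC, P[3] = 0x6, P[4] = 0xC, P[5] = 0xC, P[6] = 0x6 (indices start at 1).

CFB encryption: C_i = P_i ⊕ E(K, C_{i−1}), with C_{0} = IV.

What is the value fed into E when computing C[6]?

0x7

C[1]: E(K, 0xC) = 0xB; 0x6 ⊕ 0xB = 0xD.
C[2]: E(K, 0xD) = 0xA; 0xC ⊕ 0xA = 0x6.
C[3]: E(K, 0x6) = 0x1; 0x6 ⊕ 0x1 = 0x7.
C[4]: E(K, 0x7) = 0x0; 0xC ⊕ 0x0 = 0xC.
C[5]: E(K, 0xC) = 0xB; 0xC ⊕ 0xB = 0x7.
C[6]: E(K, 0x7) = 0x0; 0x6 ⊕ 0x0 = 0x6.
So the input to E for block [6] is 0x7.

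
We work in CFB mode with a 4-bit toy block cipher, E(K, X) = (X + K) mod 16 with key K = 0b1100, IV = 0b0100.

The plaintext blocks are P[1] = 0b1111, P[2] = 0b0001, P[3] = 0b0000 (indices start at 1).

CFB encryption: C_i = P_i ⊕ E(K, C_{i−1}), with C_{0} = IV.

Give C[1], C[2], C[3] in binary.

C[1]: E(K, 0b0100) = 0b0000; 0b1111 ⊕ 0b0000 = 0b1111.
C[2]: E(K, 0b1111) = 0b1011; 0b0001 ⊕ 0b1011 = 0b1010.
C[3]: E(K, 0b1010) = 0b0110; 0b0000 ⊕ 0b0110 = 0b0110.

C[1] = 0b1111, C[2] = 0b1010, C[3] = 0b0110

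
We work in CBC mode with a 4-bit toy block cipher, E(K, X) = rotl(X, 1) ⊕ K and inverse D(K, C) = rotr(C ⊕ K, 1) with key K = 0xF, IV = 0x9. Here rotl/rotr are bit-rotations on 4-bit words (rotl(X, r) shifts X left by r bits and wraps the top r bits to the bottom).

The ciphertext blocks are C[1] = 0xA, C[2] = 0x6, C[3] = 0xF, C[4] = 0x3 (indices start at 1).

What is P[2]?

P[2] = 0x6

CBC decryption: P_i = D(K, C_i) ⊕ C_{i−1}, with C_{0} = IV.
P[2]: D(K, 0x6) = 0xC; 0xC ⊕ 0xA = 0x6.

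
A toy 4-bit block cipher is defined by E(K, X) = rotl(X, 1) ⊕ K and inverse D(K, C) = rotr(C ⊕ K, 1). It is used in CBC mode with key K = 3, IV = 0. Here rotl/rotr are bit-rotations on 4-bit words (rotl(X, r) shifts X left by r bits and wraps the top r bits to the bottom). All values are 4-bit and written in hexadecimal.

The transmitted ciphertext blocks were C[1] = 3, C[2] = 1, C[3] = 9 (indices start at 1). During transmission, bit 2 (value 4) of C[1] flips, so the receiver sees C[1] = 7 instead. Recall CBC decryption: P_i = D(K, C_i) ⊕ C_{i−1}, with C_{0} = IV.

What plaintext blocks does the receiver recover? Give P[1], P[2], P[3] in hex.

P[1] = 2, P[2] = 6, P[3] = 4

Only C[1] changed, to 7. In CBC, a change in C_i garbles P_i and flips the same bit in P_{i+1}. Decrypting the received ciphertext:
P[1]: D(K, 7) = 2; 2 ⊕ 0 = 2.
P[2]: D(K, 1) = 1; 1 ⊕ 7 = 6.
P[3]: D(K, 9) = 5; 5 ⊕ 1 = 4.
Blocks that differ from the original plaintext: P[1], P[2].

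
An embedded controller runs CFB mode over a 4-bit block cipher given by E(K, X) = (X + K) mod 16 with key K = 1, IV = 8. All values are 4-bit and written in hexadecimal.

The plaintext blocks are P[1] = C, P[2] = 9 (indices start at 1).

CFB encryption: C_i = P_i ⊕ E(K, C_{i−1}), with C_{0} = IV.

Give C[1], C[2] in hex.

C[1]: E(K, 8) = 9; C ⊕ 9 = 5.
C[2]: E(K, 5) = 6; 9 ⊕ 6 = F.

C[1] = 5, C[2] = F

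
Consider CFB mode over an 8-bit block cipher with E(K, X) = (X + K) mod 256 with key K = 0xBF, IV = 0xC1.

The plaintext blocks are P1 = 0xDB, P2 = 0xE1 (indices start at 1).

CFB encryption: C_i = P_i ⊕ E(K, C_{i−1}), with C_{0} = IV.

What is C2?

C2 = 0xFB

C1: E(K, 0xC1) = 0x80; 0xDB ⊕ 0x80 = 0x5B.
C2: E(K, 0x5B) = 0x1A; 0xE1 ⊕ 0x1A = 0xFB.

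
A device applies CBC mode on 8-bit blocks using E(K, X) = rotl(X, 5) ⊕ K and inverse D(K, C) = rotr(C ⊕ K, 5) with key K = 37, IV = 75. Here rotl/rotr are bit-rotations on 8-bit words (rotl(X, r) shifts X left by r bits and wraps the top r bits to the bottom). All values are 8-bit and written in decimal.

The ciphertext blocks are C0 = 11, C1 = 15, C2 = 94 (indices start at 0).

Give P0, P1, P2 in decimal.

CBC decryption: P_i = D(K, C_i) ⊕ C_{i−1}, with C_{−1} = IV.
P0: D(K, 11) = 113; 113 ⊕ 75 = 58.
P1: D(K, 15) = 81; 81 ⊕ 11 = 90.
P2: D(K, 94) = 219; 219 ⊕ 15 = 212.

P0 = 58, P1 = 90, P2 = 212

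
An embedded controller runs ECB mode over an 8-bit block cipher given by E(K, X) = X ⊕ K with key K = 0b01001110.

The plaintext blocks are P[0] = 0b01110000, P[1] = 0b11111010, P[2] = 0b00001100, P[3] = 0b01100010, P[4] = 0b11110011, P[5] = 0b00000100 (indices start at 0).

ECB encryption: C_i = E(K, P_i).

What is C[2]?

C[2]: E(K, 0b00001100) = 0b01000010.

C[2] = 0b01000010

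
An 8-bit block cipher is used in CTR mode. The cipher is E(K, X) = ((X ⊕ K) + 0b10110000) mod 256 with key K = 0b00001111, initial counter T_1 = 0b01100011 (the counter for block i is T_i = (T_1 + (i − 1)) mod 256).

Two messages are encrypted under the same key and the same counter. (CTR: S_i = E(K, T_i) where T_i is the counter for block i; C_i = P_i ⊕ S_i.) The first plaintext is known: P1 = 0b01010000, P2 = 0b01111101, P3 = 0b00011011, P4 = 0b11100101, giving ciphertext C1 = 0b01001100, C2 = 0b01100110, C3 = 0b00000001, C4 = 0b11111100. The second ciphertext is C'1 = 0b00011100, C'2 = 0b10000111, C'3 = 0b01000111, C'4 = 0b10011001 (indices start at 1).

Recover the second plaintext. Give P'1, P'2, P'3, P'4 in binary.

In CTR with a reused counter, both messages share the same keystream S_i, so C_i ⊕ C'_i = P_i ⊕ P'_i and thus P'_i = P_i ⊕ C_i ⊕ C'_i.
P'1: 0b01010000 ⊕ 0b01001100 ⊕ 0b00011100 = 0b00000000.
P'2: 0b01111101 ⊕ 0b01100110 ⊕ 0b10000111 = 0b10011100.
P'3: 0b00011011 ⊕ 0b00000001 ⊕ 0b01000111 = 0b01011101.
P'4: 0b11100101 ⊕ 0b11111100 ⊕ 0b10011001 = 0b10000000.

P'1 = 0b00000000, P'2 = 0b10011100, P'3 = 0b01011101, P'4 = 0b10000000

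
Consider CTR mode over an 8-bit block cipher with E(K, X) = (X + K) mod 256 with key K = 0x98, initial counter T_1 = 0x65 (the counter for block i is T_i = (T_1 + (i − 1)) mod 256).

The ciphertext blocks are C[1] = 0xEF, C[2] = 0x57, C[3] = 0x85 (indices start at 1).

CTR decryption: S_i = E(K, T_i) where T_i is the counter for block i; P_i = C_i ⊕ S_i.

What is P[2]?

P[2] = 0xA9

P[2]: T = 0x66, S = E(K, T) = 0xFE; 0x57 ⊕ 0xFE = 0xA9.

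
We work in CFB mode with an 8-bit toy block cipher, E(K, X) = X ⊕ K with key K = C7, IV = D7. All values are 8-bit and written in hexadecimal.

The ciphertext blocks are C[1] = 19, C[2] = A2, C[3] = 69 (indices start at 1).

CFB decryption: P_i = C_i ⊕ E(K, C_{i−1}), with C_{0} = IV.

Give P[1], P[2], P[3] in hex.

P[1] = 09, P[2] = 7C, P[3] = 0C

P[1]: E(K, D7) = 10; 19 ⊕ 10 = 09.
P[2]: E(K, 19) = DE; A2 ⊕ DE = 7C.
P[3]: E(K, A2) = 65; 69 ⊕ 65 = 0C.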